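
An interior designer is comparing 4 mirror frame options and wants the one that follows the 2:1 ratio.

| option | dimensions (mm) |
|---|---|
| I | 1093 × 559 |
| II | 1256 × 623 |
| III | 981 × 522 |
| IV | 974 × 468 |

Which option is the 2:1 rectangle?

Target 2:1 ≈ 2.000.
I: 1.955 (Δ0.045)  II: 2.016 (Δ0.016)  III: 1.879 (Δ0.121)  IV: 2.081 (Δ0.081)

II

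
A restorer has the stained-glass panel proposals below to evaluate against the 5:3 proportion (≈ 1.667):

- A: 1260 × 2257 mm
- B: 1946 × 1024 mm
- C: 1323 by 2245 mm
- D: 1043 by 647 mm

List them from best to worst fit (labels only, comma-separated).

C, D, A, B

A: 2257/1260 ≈ 1.791 → |1.791 − 1.667| = 0.124
B: 1946/1024 ≈ 1.900 → |1.900 − 1.667| = 0.233
C: 2245/1323 ≈ 1.697 → |1.697 − 1.667| = 0.030
D: 1043/647 ≈ 1.612 → |1.612 − 1.667| = 0.055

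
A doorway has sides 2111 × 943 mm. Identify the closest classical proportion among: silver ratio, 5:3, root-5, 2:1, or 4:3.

root-5

Ratio = 2111 / 943 ≈ 2.239.
Distances: silver ratio 2.414 (Δ 0.175); 5:3 1.667 (Δ 0.572); root-5 2.236 (Δ 0.003); 2:1 2.000 (Δ 0.239); 4:3 1.333 (Δ 0.906).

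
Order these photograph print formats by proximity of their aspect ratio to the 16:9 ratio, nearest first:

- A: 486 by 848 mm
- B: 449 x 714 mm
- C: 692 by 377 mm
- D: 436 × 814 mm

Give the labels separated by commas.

A: 848/486 ≈ 1.745 → |1.745 − 1.778| = 0.033
B: 714/449 ≈ 1.590 → |1.590 − 1.778| = 0.188
C: 692/377 ≈ 1.836 → |1.836 − 1.778| = 0.058
D: 814/436 ≈ 1.867 → |1.867 − 1.778| = 0.089

A, C, D, B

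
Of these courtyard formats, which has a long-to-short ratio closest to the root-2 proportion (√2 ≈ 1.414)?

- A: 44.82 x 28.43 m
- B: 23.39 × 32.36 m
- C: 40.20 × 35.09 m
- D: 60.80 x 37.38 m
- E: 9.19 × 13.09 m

Ratios (long/short): A ≈ 1.577; B ≈ 1.383; C ≈ 1.146; D ≈ 1.627; E ≈ 1.424.
root-2 ≈ 1.414; option E is nearest (Δ 0.010).

E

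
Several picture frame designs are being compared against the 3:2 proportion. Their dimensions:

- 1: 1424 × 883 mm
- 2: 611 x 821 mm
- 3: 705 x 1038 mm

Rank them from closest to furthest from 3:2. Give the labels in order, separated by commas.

3, 1, 2

1: 1424/883 ≈ 1.613 → |1.613 − 1.500| = 0.113
2: 821/611 ≈ 1.344 → |1.344 − 1.500| = 0.156
3: 1038/705 ≈ 1.472 → |1.472 − 1.500| = 0.028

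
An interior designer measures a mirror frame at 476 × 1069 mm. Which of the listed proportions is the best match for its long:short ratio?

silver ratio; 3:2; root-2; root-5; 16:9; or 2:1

root-5

1069/476 ≈ 2.246. Nearest candidates are root-5 (2.236, off by 0.010) and silver ratio (2.414, off by 0.168).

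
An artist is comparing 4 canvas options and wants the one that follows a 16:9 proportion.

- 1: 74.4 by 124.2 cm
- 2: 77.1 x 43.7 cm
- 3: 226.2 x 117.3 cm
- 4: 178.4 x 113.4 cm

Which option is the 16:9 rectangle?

Target 16:9 ≈ 1.778.
1: 1.669 (Δ0.109)  2: 1.764 (Δ0.014)  3: 1.928 (Δ0.150)  4: 1.573 (Δ0.205)

2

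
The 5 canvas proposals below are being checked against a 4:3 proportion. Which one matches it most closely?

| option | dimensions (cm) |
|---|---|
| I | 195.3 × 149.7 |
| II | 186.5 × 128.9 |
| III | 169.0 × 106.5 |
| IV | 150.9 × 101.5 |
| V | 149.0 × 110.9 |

V

Target 4:3 ≈ 1.333.
I: 1.305 (Δ0.028)  II: 1.447 (Δ0.114)  III: 1.587 (Δ0.254)  IV: 1.487 (Δ0.154)  V: 1.344 (Δ0.011)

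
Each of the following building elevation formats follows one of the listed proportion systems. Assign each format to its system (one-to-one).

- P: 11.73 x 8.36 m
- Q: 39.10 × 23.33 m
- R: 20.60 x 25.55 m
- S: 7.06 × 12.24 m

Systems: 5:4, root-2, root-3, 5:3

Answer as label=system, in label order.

P=root-2, Q=5:3, R=5:4, S=root-3

P = 11.73/8.36 ≈ 1.403 → root-2 (1.414)
Q = 39.10/23.33 ≈ 1.676 → 5:3 (1.667)
R = 25.55/20.60 ≈ 1.240 → 5:4 (1.250)
S = 12.24/7.06 ≈ 1.734 → root-3 (1.732)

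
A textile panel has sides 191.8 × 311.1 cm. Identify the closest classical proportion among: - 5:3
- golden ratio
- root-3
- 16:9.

Ratio = 311.1 / 191.8 ≈ 1.622.
Distances: 5:3 1.667 (Δ 0.045); golden ratio 1.618 (Δ 0.004); root-3 1.732 (Δ 0.110); 16:9 1.778 (Δ 0.156).

golden ratio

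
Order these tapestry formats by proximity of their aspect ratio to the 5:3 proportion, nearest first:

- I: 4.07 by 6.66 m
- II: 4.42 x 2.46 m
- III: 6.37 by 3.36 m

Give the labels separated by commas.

Ratios: I = 6.66 / 4.07 ≈ 1.636; II = 4.42 / 2.46 ≈ 1.797; III = 6.37 / 3.36 ≈ 1.896.
|Δ from 1.667|: I 0.031; II 0.130; III 0.229.

I, II, III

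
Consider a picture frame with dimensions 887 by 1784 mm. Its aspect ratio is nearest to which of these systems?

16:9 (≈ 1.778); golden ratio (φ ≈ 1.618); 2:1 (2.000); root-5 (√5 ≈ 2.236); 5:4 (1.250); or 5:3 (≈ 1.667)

2:1

Ratio = 1784 / 887 ≈ 2.011.
Distances: 16:9 1.778 (Δ 0.233); golden ratio 1.618 (Δ 0.393); 2:1 2.000 (Δ 0.011); root-5 2.236 (Δ 0.225); 5:4 1.250 (Δ 0.761); 5:3 1.667 (Δ 0.344).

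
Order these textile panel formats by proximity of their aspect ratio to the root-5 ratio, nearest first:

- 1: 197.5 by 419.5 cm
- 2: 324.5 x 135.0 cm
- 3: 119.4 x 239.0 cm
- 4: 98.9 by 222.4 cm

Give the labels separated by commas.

4, 1, 2, 3

1: 419.5/197.5 ≈ 2.124 → |2.124 − 2.236| = 0.112
2: 324.5/135.0 ≈ 2.404 → |2.404 − 2.236| = 0.168
3: 239.0/119.4 ≈ 2.002 → |2.002 − 2.236| = 0.234
4: 222.4/98.9 ≈ 2.249 → |2.249 − 2.236| = 0.013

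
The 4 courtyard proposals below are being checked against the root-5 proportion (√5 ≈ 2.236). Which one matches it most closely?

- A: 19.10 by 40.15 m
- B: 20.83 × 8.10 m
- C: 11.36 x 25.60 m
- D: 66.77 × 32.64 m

C

Ratios (long/short): A ≈ 2.102; B ≈ 2.572; C ≈ 2.254; D ≈ 2.046.
root-5 ≈ 2.236; option C is nearest (Δ 0.018).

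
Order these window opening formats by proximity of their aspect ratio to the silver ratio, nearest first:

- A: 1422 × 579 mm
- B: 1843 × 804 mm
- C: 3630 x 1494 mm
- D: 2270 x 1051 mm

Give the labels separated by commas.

Ratios: A = 1422 / 579 ≈ 2.456; B = 1843 / 804 ≈ 2.292; C = 3630 / 1494 ≈ 2.430; D = 2270 / 1051 ≈ 2.160.
|Δ from 2.414|: A 0.042; B 0.122; C 0.016; D 0.254.

C, A, B, D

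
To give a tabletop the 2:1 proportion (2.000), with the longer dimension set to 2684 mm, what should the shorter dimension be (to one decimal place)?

2:1 = 2.00000.
Shorter side = 2684 ÷ 2.00000 ≈ 1342.000 → 1342.0 mm.

1342.0 mm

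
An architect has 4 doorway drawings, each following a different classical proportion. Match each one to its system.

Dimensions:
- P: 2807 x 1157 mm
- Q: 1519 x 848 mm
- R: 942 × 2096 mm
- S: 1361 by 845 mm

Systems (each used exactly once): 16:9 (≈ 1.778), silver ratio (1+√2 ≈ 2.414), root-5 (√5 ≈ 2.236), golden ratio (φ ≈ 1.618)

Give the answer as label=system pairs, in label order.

P=silver ratio, Q=16:9, R=root-5, S=golden ratio

Ratios: P ≈ 2.426; Q ≈ 1.791; R ≈ 2.225; S ≈ 1.611.
Targets: 16:9 ≈ 1.778; silver ratio ≈ 2.414; root-5 ≈ 2.236; golden ratio ≈ 1.618.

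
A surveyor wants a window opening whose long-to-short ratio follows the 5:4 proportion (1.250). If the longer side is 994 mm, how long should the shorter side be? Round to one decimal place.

5:4 = 1.25000.
Shorter side = 994 ÷ 1.25000 ≈ 795.200 → 795.2 mm.

795.2 mm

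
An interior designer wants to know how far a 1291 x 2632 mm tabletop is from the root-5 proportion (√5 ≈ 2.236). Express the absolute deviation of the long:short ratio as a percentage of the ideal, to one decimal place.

8.8%

Ratio = 2632 / 1291 ≈ 2.0387.
Ideal root-5 ≈ 2.2361. |2.0387 − 2.2361| / 2.2361 ≈ 8.83% → 8.8%.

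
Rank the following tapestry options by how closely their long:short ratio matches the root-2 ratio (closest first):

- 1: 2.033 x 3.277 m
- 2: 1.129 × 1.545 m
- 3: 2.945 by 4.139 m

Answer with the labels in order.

3, 2, 1

Ratios: 1 = 3.277 / 2.033 ≈ 1.612; 2 = 1.545 / 1.129 ≈ 1.368; 3 = 4.139 / 2.945 ≈ 1.405.
|Δ from 1.414|: 1 0.198; 2 0.046; 3 0.009.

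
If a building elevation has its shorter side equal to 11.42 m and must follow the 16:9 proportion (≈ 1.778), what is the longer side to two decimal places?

20.30 m

16:9 ≈ 1.77778.
Longer side = 11.42 × 1.77778 ≈ 20.3022 → 20.30 m.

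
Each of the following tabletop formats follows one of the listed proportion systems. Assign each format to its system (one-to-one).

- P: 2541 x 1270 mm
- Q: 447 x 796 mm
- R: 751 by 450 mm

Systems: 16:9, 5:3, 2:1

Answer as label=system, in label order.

P = 2541/1270 ≈ 2.001 → 2:1 (2.000)
Q = 796/447 ≈ 1.781 → 16:9 (1.778)
R = 751/450 ≈ 1.669 → 5:3 (1.667)

P=2:1, Q=16:9, R=5:3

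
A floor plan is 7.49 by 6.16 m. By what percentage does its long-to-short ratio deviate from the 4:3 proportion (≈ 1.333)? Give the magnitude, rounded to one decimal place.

8.8%

Ratio = 7.49 / 6.16 ≈ 1.2159.
Ideal 4:3 ≈ 1.3333. |1.2159 − 1.3333| / 1.3333 ≈ 8.81% → 8.8%.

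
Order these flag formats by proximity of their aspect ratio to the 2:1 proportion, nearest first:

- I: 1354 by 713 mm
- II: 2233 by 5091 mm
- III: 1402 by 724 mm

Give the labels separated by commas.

Ratios: I = 1354 / 713 ≈ 1.899; II = 5091 / 2233 ≈ 2.280; III = 1402 / 724 ≈ 1.936.
|Δ from 2.000|: I 0.101; II 0.280; III 0.064.

III, I, II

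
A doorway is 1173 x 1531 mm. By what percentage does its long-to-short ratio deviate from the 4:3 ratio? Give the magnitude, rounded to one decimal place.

2.1%

Ratio = 1531 / 1173 ≈ 1.3052.
Ideal 4:3 ≈ 1.3333. |1.3052 − 1.3333| / 1.3333 ≈ 2.11% → 2.1%.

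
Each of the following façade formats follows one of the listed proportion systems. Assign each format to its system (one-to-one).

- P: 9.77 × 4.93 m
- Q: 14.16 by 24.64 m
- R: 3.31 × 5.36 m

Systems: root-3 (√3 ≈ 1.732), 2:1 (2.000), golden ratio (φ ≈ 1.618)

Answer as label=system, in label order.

P=2:1, Q=root-3, R=golden ratio

Ratios: P ≈ 1.982; Q ≈ 1.740; R ≈ 1.619.
Targets: root-3 ≈ 1.732; 2:1 ≈ 2.000; golden ratio ≈ 1.618.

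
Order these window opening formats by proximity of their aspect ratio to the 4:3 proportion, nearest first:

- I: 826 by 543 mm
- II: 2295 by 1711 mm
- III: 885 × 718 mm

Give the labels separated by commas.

Ratios: I = 826 / 543 ≈ 1.521; II = 2295 / 1711 ≈ 1.341; III = 885 / 718 ≈ 1.233.
|Δ from 1.333|: I 0.188; II 0.008; III 0.100.

II, III, I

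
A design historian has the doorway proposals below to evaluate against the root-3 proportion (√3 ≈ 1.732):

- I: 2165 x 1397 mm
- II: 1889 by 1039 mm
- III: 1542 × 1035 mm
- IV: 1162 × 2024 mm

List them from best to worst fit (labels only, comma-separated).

IV, II, I, III

Ratios: I = 2165 / 1397 ≈ 1.550; II = 1889 / 1039 ≈ 1.818; III = 1542 / 1035 ≈ 1.490; IV = 2024 / 1162 ≈ 1.742.
|Δ from 1.732|: I 0.182; II 0.086; III 0.242; IV 0.010.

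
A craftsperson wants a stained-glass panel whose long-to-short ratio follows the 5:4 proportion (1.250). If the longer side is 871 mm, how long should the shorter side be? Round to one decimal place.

5:4 = 1.25000.
Shorter side = 871 ÷ 1.25000 ≈ 696.800 → 696.8 mm.

696.8 mm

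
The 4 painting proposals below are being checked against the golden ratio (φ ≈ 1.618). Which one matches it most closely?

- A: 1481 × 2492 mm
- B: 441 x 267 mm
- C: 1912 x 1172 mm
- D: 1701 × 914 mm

Ratios (long/short): A ≈ 1.683; B ≈ 1.652; C ≈ 1.631; D ≈ 1.861.
golden ratio ≈ 1.618; option C is nearest (Δ 0.013).

C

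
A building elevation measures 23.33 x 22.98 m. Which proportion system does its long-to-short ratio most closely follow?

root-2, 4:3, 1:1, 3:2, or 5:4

23.33/22.98 ≈ 1.015. Nearest candidates are 1:1 (1.000, off by 0.015) and 5:4 (1.250, off by 0.235).

1:1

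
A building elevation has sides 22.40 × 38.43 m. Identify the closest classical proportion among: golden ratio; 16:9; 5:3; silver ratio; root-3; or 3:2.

root-3

38.43/22.40 ≈ 1.716. Nearest candidates are root-3 (1.732, off by 0.016) and 5:3 (1.667, off by 0.049).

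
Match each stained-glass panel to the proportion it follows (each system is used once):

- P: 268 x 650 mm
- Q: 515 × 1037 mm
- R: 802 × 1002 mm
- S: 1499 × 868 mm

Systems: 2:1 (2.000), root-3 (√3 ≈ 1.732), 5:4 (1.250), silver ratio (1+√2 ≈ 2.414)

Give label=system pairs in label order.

Ratios: P ≈ 2.425; Q ≈ 2.014; R ≈ 1.249; S ≈ 1.727.
Targets: 2:1 ≈ 2.000; root-3 ≈ 1.732; 5:4 ≈ 1.250; silver ratio ≈ 2.414.

P=silver ratio, Q=2:1, R=5:4, S=root-3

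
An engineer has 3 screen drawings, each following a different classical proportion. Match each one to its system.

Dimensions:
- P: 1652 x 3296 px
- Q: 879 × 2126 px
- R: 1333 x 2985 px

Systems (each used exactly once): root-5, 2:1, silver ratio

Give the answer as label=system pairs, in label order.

Ratios: P ≈ 1.995; Q ≈ 2.419; R ≈ 2.239.
Targets: root-5 ≈ 2.236; 2:1 ≈ 2.000; silver ratio ≈ 2.414.

P=2:1, Q=silver ratio, R=root-5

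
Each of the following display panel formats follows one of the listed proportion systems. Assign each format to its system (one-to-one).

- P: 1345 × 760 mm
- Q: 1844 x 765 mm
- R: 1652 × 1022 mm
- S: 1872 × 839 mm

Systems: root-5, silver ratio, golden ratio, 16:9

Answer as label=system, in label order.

P=16:9, Q=silver ratio, R=golden ratio, S=root-5

Ratios: P ≈ 1.770; Q ≈ 2.410; R ≈ 1.616; S ≈ 2.231.
Targets: root-5 ≈ 2.236; silver ratio ≈ 2.414; golden ratio ≈ 1.618; 16:9 ≈ 1.778.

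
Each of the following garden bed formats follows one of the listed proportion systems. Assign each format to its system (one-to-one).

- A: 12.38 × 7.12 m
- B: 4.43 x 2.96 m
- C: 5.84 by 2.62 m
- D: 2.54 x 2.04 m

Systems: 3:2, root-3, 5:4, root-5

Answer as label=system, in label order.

A = 12.38/7.12 ≈ 1.739 → root-3 (1.732)
B = 4.43/2.96 ≈ 1.497 → 3:2 (1.500)
C = 5.84/2.62 ≈ 2.229 → root-5 (2.236)
D = 2.54/2.04 ≈ 1.245 → 5:4 (1.250)

A=root-3, B=3:2, C=root-5, D=5:4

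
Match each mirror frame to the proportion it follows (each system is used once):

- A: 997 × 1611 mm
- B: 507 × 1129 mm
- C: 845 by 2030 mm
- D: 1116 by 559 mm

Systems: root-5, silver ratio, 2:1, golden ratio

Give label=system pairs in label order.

A=golden ratio, B=root-5, C=silver ratio, D=2:1

A = 1611/997 ≈ 1.616 → golden ratio (1.618)
B = 1129/507 ≈ 2.227 → root-5 (2.236)
C = 2030/845 ≈ 2.402 → silver ratio (2.414)
D = 1116/559 ≈ 1.996 → 2:1 (2.000)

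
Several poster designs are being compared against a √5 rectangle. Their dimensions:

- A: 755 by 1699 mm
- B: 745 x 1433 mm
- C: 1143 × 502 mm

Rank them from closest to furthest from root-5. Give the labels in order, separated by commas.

A, C, B

Ratios: A = 1699 / 755 ≈ 2.250; B = 1433 / 745 ≈ 1.923; C = 1143 / 502 ≈ 2.277.
|Δ from 2.236|: A 0.014; B 0.313; C 0.041.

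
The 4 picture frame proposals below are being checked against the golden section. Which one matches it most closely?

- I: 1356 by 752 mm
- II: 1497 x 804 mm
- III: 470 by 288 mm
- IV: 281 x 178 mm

Ratios (long/short): I ≈ 1.803; II ≈ 1.862; III ≈ 1.632; IV ≈ 1.579.
golden ratio ≈ 1.618; option III is nearest (Δ 0.014).

III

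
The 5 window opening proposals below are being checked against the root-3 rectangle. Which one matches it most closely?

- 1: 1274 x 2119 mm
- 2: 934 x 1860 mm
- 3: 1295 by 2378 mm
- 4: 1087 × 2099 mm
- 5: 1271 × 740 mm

5

Target root-3 ≈ 1.732.
1: 1.663 (Δ0.069)  2: 1.991 (Δ0.259)  3: 1.836 (Δ0.104)  4: 1.931 (Δ0.199)  5: 1.718 (Δ0.014)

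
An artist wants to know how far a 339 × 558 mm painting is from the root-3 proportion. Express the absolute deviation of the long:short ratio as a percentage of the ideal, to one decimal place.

5.0%

Ratio = 558 / 339 ≈ 1.6460.
Ideal root-3 ≈ 1.7321. |1.6460 − 1.7321| / 1.7321 ≈ 4.97% → 5.0%.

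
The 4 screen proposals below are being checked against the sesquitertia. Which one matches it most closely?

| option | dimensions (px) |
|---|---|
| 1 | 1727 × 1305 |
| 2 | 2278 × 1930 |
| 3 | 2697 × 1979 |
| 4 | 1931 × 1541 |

1

Ratios (long/short): 1 ≈ 1.323; 2 ≈ 1.180; 3 ≈ 1.363; 4 ≈ 1.253.
4:3 ≈ 1.333; option 1 is nearest (Δ 0.010).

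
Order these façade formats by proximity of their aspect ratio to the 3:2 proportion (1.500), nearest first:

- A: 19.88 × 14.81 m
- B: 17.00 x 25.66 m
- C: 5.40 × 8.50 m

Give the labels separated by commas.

B, C, A

Ratios: A = 19.88 / 14.81 ≈ 1.342; B = 25.66 / 17.00 ≈ 1.509; C = 8.50 / 5.40 ≈ 1.574.
|Δ from 1.500|: A 0.158; B 0.009; C 0.074.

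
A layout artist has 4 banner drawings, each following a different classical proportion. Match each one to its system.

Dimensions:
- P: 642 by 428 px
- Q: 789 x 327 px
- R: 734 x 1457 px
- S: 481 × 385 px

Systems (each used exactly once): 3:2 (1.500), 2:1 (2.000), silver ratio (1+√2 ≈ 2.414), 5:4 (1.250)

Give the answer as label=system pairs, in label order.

Ratios: P ≈ 1.500; Q ≈ 2.413; R ≈ 1.985; S ≈ 1.249.
Targets: 3:2 ≈ 1.500; 2:1 ≈ 2.000; silver ratio ≈ 2.414; 5:4 ≈ 1.250.

P=3:2, Q=silver ratio, R=2:1, S=5:4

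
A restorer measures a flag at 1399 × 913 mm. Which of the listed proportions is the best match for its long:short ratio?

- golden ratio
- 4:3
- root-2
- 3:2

3:2

1399/913 ≈ 1.532. Nearest candidates are 3:2 (1.500, off by 0.032) and golden ratio (1.618, off by 0.086).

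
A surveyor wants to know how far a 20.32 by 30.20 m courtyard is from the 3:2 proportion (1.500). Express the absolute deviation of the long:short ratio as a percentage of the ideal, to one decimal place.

0.9%

Ratio = 30.20 / 20.32 ≈ 1.4862.
Ideal 3:2 = 1.5000. |1.4862 − 1.5000| / 1.5000 ≈ 0.92% → 0.9%.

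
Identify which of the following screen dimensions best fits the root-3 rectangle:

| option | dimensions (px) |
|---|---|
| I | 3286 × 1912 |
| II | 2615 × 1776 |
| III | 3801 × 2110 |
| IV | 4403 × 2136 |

I

Ratios (long/short): I ≈ 1.719; II ≈ 1.472; III ≈ 1.801; IV ≈ 2.061.
root-3 ≈ 1.732; option I is nearest (Δ 0.013).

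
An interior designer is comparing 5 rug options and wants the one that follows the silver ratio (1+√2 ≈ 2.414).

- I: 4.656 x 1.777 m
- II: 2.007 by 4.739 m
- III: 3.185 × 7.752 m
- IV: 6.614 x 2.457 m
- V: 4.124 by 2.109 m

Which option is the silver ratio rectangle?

III

Target silver ratio ≈ 2.414.
I: 2.620 (Δ0.206)  II: 2.361 (Δ0.053)  III: 2.434 (Δ0.020)  IV: 2.692 (Δ0.278)  V: 1.955 (Δ0.459)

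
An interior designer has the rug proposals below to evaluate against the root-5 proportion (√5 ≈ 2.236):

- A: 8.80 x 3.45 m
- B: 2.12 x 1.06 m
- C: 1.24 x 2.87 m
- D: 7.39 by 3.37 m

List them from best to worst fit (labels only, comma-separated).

D, C, B, A

A: 8.80/3.45 ≈ 2.551 → |2.551 − 2.236| = 0.315
B: 2.12/1.06 ≈ 2.000 → |2.000 − 2.236| = 0.236
C: 2.87/1.24 ≈ 2.315 → |2.315 − 2.236| = 0.079
D: 7.39/3.37 ≈ 2.193 → |2.193 − 2.236| = 0.043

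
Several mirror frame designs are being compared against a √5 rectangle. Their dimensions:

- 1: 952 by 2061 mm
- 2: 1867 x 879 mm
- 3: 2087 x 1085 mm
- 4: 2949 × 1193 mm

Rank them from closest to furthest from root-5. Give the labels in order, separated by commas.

1, 2, 4, 3

1: 2061/952 ≈ 2.165 → |2.165 − 2.236| = 0.071
2: 1867/879 ≈ 2.124 → |2.124 − 2.236| = 0.112
3: 2087/1085 ≈ 1.924 → |1.924 − 2.236| = 0.312
4: 2949/1193 ≈ 2.472 → |2.472 − 2.236| = 0.236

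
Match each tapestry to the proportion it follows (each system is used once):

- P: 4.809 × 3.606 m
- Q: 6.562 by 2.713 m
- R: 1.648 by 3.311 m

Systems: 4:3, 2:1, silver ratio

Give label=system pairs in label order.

P=4:3, Q=silver ratio, R=2:1

Ratios: P ≈ 1.334; Q ≈ 2.419; R ≈ 2.009.
Targets: 4:3 ≈ 1.333; 2:1 ≈ 2.000; silver ratio ≈ 2.414.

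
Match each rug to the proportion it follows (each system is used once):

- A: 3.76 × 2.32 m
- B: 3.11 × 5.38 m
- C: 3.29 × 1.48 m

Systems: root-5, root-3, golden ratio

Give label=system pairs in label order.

A = 3.76/2.32 ≈ 1.621 → golden ratio (1.618)
B = 5.38/3.11 ≈ 1.730 → root-3 (1.732)
C = 3.29/1.48 ≈ 2.223 → root-5 (2.236)

A=golden ratio, B=root-3, C=root-5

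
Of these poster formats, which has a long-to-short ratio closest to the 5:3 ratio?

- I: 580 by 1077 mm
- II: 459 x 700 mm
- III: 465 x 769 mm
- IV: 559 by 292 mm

Target 5:3 ≈ 1.667.
I: 1.857 (Δ0.190)  II: 1.525 (Δ0.142)  III: 1.654 (Δ0.013)  IV: 1.914 (Δ0.247)

III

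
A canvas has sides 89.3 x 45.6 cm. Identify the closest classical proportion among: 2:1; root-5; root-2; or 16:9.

2:1

Ratio = 89.3 / 45.6 ≈ 1.958.
Distances: 2:1 2.000 (Δ 0.042); root-5 2.236 (Δ 0.278); root-2 1.414 (Δ 0.544); 16:9 1.778 (Δ 0.180).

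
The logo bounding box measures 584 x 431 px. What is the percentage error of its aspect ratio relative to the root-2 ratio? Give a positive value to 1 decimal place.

4.2%

Ratio = 584 / 431 ≈ 1.3550.
Ideal root-2 ≈ 1.4142. |1.3550 − 1.4142| / 1.4142 ≈ 4.19% → 4.2%.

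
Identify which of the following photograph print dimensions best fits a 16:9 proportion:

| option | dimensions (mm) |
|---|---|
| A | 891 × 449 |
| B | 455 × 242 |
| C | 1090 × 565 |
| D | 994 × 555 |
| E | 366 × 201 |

Target 16:9 ≈ 1.778.
A: 1.984 (Δ0.206)  B: 1.880 (Δ0.102)  C: 1.929 (Δ0.151)  D: 1.791 (Δ0.013)  E: 1.821 (Δ0.043)

D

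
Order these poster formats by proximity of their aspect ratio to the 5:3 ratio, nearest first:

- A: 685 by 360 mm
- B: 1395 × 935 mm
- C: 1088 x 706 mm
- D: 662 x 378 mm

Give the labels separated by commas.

D, C, B, A

A: 685/360 ≈ 1.903 → |1.903 − 1.667| = 0.236
B: 1395/935 ≈ 1.492 → |1.492 − 1.667| = 0.175
C: 1088/706 ≈ 1.541 → |1.541 − 1.667| = 0.126
D: 662/378 ≈ 1.751 → |1.751 − 1.667| = 0.084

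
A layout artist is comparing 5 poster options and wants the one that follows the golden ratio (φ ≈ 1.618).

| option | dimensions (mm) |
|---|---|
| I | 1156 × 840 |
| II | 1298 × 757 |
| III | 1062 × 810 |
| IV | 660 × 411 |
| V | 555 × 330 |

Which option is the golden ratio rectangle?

IV

Ratios (long/short): I ≈ 1.376; II ≈ 1.715; III ≈ 1.311; IV ≈ 1.606; V ≈ 1.682.
golden ratio ≈ 1.618; option IV is nearest (Δ 0.012).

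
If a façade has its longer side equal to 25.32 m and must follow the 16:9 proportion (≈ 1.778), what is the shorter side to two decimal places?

16:9 ≈ 1.77778.
Shorter side = 25.32 ÷ 1.77778 ≈ 14.2425 → 14.24 m.

14.24 m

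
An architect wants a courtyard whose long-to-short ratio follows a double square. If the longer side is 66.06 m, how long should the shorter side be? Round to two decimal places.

33.03 m

2:1 = 2.00000.
Shorter side = 66.06 ÷ 2.00000 ≈ 33.0300 → 33.03 m.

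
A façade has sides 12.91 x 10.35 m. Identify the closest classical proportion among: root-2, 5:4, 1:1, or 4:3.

5:4

12.91/10.35 ≈ 1.247. Nearest candidates are 5:4 (1.250, off by 0.003) and 4:3 (1.333, off by 0.086).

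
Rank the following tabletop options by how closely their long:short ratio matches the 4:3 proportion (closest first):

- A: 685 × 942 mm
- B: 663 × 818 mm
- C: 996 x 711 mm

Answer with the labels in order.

A: 942/685 ≈ 1.375 → |1.375 − 1.333| = 0.042
B: 818/663 ≈ 1.234 → |1.234 − 1.333| = 0.099
C: 996/711 ≈ 1.401 → |1.401 − 1.333| = 0.068

A, C, B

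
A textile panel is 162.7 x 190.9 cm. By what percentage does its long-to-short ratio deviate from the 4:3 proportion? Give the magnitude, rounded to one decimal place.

12.0%

Ratio = 190.9 / 162.7 ≈ 1.1733.
Ideal 4:3 ≈ 1.3333. |1.1733 − 1.3333| / 1.3333 ≈ 12.00% → 12.0%.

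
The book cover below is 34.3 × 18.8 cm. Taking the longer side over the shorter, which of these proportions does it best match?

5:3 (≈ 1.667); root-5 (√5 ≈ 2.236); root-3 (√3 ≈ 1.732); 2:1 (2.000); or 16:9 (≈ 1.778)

34.3/18.8 ≈ 1.824. Nearest candidates are 16:9 (1.778, off by 0.046) and root-3 (1.732, off by 0.092).

16:9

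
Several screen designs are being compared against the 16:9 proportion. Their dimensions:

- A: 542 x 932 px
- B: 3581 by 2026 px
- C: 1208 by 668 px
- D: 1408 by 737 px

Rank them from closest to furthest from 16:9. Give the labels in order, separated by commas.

B, C, A, D

Ratios: A = 932 / 542 ≈ 1.720; B = 3581 / 2026 ≈ 1.768; C = 1208 / 668 ≈ 1.808; D = 1408 / 737 ≈ 1.910.
|Δ from 1.778|: A 0.058; B 0.010; C 0.030; D 0.132.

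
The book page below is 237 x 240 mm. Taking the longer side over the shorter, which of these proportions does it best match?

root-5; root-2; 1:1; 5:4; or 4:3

Ratio = 240 / 237 ≈ 1.013.
Distances: root-5 2.236 (Δ 1.223); root-2 1.414 (Δ 0.401); 1:1 1.000 (Δ 0.013); 5:4 1.250 (Δ 0.237); 4:3 1.333 (Δ 0.320).

1:1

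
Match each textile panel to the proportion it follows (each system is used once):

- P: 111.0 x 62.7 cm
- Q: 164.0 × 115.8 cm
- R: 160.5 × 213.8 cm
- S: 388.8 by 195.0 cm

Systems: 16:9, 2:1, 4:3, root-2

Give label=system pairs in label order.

P = 111.0/62.7 ≈ 1.770 → 16:9 (1.778)
Q = 164.0/115.8 ≈ 1.416 → root-2 (1.414)
R = 213.8/160.5 ≈ 1.332 → 4:3 (1.333)
S = 388.8/195.0 ≈ 1.994 → 2:1 (2.000)

P=16:9, Q=root-2, R=4:3, S=2:1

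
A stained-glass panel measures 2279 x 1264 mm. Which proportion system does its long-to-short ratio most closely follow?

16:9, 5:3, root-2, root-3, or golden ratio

16:9

Ratio = 2279 / 1264 ≈ 1.803.
Distances: 16:9 1.778 (Δ 0.025); 5:3 1.667 (Δ 0.136); root-2 1.414 (Δ 0.389); root-3 1.732 (Δ 0.071); golden ratio 1.618 (Δ 0.185).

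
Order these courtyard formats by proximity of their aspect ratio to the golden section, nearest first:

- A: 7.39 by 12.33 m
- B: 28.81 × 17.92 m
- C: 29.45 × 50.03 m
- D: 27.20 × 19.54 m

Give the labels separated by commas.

B, A, C, D

Ratios: A = 12.33 / 7.39 ≈ 1.668; B = 28.81 / 17.92 ≈ 1.608; C = 50.03 / 29.45 ≈ 1.699; D = 27.20 / 19.54 ≈ 1.392.
|Δ from 1.618|: A 0.050; B 0.010; C 0.081; D 0.226.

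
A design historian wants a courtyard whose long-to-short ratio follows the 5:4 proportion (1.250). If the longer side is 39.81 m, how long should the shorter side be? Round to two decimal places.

5:4 = 1.25000.
Shorter side = 39.81 ÷ 1.25000 ≈ 31.8480 → 31.85 m.

31.85 m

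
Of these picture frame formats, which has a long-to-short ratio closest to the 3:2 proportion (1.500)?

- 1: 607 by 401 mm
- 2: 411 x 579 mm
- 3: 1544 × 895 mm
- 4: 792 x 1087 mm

1

Target 3:2 ≈ 1.500.
1: 1.514 (Δ0.014)  2: 1.409 (Δ0.091)  3: 1.725 (Δ0.225)  4: 1.372 (Δ0.128)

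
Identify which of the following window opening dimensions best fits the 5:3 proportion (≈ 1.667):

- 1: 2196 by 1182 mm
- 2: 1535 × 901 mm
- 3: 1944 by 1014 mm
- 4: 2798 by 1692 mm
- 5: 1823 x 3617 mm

Ratios (long/short): 1 ≈ 1.858; 2 ≈ 1.704; 3 ≈ 1.917; 4 ≈ 1.654; 5 ≈ 1.984.
5:3 ≈ 1.667; option 4 is nearest (Δ 0.013).

4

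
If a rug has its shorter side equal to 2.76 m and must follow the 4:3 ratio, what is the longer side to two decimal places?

4:3 ≈ 1.33333.
Longer side = 2.76 × 1.33333 ≈ 3.6800 → 3.68 m.

3.68 m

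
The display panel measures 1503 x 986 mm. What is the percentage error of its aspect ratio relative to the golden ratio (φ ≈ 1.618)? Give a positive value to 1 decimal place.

5.8%

Ratio = 1503 / 986 ≈ 1.5243.
Ideal golden ratio ≈ 1.6180. |1.5243 − 1.6180| / 1.6180 ≈ 5.79% → 5.8%.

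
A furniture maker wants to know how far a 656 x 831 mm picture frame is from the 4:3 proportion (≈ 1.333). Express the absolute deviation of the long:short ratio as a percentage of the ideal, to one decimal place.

5.0%

Ratio = 831 / 656 ≈ 1.2668.
Ideal 4:3 ≈ 1.3333. |1.2668 − 1.3333| / 1.3333 ≈ 4.99% → 5.0%.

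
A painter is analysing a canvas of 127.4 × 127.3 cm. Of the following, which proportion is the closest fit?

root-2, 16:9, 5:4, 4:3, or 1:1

1:1

127.4/127.3 ≈ 1.001. Nearest candidates are 1:1 (1.000, off by 0.001) and 5:4 (1.250, off by 0.249).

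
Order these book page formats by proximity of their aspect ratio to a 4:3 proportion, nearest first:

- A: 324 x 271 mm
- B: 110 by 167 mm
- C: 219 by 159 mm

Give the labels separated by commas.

C, A, B

A: 324/271 ≈ 1.196 → |1.196 − 1.333| = 0.137
B: 167/110 ≈ 1.518 → |1.518 − 1.333| = 0.185
C: 219/159 ≈ 1.377 → |1.377 − 1.333| = 0.044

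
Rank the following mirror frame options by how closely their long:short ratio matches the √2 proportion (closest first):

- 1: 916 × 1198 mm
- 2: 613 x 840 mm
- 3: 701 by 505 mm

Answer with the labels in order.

1: 1198/916 ≈ 1.308 → |1.308 − 1.414| = 0.106
2: 840/613 ≈ 1.370 → |1.370 − 1.414| = 0.044
3: 701/505 ≈ 1.388 → |1.388 − 1.414| = 0.026

3, 2, 1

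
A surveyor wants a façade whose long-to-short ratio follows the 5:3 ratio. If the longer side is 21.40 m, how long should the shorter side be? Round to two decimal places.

12.84 m

5:3 ≈ 1.66667.
Shorter side = 21.40 ÷ 1.66667 ≈ 12.8400 → 12.84 m.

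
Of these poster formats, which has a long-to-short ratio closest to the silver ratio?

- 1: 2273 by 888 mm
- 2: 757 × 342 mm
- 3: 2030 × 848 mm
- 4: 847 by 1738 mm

Ratios (long/short): 1 ≈ 2.560; 2 ≈ 2.213; 3 ≈ 2.394; 4 ≈ 2.052.
silver ratio ≈ 2.414; option 3 is nearest (Δ 0.020).

3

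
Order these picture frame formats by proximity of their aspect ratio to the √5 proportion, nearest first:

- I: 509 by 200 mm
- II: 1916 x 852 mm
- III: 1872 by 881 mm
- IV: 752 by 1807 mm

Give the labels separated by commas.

Ratios: I = 509 / 200 ≈ 2.545; II = 1916 / 852 ≈ 2.249; III = 1872 / 881 ≈ 2.125; IV = 1807 / 752 ≈ 2.403.
|Δ from 2.236|: I 0.309; II 0.013; III 0.111; IV 0.167.

II, III, IV, I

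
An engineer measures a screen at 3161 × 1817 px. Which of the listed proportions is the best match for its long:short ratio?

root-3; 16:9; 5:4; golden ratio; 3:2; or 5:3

Ratio = 3161 / 1817 ≈ 1.740.
Distances: root-3 1.732 (Δ 0.008); 16:9 1.778 (Δ 0.038); 5:4 1.250 (Δ 0.490); golden ratio 1.618 (Δ 0.122); 3:2 1.500 (Δ 0.240); 5:3 1.667 (Δ 0.073).

root-3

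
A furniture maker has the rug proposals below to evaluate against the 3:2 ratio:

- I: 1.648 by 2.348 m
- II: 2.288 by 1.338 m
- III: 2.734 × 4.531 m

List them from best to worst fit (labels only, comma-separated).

I, III, II

Ratios: I = 2.348 / 1.648 ≈ 1.425; II = 2.288 / 1.338 ≈ 1.710; III = 4.531 / 2.734 ≈ 1.657.
|Δ from 1.500|: I 0.075; II 0.210; III 0.157.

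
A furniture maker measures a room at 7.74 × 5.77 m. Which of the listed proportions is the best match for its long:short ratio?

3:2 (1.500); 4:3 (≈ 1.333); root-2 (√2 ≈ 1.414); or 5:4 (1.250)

7.74/5.77 ≈ 1.341. Nearest candidates are 4:3 (1.333, off by 0.008) and root-2 (1.414, off by 0.073).

4:3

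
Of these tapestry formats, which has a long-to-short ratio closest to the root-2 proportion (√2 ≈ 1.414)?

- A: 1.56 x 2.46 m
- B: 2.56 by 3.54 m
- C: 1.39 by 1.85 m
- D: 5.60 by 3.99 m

D

Target root-2 ≈ 1.414.
A: 1.577 (Δ0.163)  B: 1.383 (Δ0.031)  C: 1.331 (Δ0.083)  D: 1.404 (Δ0.010)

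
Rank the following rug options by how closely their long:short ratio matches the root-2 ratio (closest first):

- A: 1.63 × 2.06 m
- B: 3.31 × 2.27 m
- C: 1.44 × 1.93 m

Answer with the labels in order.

A: 2.06/1.63 ≈ 1.264 → |1.264 − 1.414| = 0.150
B: 3.31/2.27 ≈ 1.458 → |1.458 − 1.414| = 0.044
C: 1.93/1.44 ≈ 1.340 → |1.340 − 1.414| = 0.074

B, C, A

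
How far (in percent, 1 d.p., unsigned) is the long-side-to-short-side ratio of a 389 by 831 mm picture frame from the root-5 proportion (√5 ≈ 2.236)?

Ratio = 831 / 389 ≈ 2.1362.
Ideal root-5 ≈ 2.2361. |2.1362 − 2.2361| / 2.2361 ≈ 4.47% → 4.5%.

4.5%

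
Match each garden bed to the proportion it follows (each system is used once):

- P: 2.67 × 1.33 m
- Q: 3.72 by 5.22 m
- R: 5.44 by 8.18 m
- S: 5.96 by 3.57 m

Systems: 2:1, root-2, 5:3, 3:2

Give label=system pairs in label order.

P=2:1, Q=root-2, R=3:2, S=5:3

Ratios: P ≈ 2.008; Q ≈ 1.403; R ≈ 1.504; S ≈ 1.669.
Targets: 2:1 ≈ 2.000; root-2 ≈ 1.414; 5:3 ≈ 1.667; 3:2 ≈ 1.500.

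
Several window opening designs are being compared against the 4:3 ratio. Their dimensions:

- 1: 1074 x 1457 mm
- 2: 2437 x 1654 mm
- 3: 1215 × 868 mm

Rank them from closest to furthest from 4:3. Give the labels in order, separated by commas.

1, 3, 2

1: 1457/1074 ≈ 1.357 → |1.357 − 1.333| = 0.024
2: 2437/1654 ≈ 1.473 → |1.473 − 1.333| = 0.140
3: 1215/868 ≈ 1.400 → |1.400 − 1.333| = 0.067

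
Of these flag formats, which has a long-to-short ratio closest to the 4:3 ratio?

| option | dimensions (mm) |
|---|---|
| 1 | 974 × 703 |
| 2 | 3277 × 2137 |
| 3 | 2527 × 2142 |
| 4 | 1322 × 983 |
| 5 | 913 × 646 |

4

Ratios (long/short): 1 ≈ 1.385; 2 ≈ 1.533; 3 ≈ 1.180; 4 ≈ 1.345; 5 ≈ 1.413.
4:3 ≈ 1.333; option 4 is nearest (Δ 0.012).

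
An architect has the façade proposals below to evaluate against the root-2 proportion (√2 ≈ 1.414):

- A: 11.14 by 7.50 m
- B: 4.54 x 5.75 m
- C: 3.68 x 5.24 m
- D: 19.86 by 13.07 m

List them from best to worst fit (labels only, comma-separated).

C, A, D, B

A: 11.14/7.50 ≈ 1.485 → |1.485 − 1.414| = 0.071
B: 5.75/4.54 ≈ 1.267 → |1.267 − 1.414| = 0.147
C: 5.24/3.68 ≈ 1.424 → |1.424 − 1.414| = 0.010
D: 19.86/13.07 ≈ 1.520 → |1.520 − 1.414| = 0.106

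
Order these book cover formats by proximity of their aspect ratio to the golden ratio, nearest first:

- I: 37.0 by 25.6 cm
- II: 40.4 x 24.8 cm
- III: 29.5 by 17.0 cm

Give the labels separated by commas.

II, III, I

I: 37.0/25.6 ≈ 1.445 → |1.445 − 1.618| = 0.173
II: 40.4/24.8 ≈ 1.629 → |1.629 − 1.618| = 0.011
III: 29.5/17.0 ≈ 1.735 → |1.735 − 1.618| = 0.117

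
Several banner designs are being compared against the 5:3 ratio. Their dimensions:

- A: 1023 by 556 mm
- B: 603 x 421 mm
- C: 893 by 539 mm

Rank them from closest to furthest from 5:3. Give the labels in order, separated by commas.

C, A, B

Ratios: A = 1023 / 556 ≈ 1.840; B = 603 / 421 ≈ 1.432; C = 893 / 539 ≈ 1.657.
|Δ from 1.667|: A 0.173; B 0.235; C 0.010.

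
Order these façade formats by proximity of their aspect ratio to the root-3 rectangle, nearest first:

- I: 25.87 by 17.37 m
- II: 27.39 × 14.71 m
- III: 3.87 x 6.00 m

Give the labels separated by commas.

II, III, I

Ratios: I = 25.87 / 17.37 ≈ 1.489; II = 27.39 / 14.71 ≈ 1.862; III = 6.00 / 3.87 ≈ 1.550.
|Δ from 1.732|: I 0.243; II 0.130; III 0.182.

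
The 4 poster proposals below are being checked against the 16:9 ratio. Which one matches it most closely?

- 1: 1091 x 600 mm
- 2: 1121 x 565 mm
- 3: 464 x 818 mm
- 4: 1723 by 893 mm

Target 16:9 ≈ 1.778.
1: 1.818 (Δ0.040)  2: 1.984 (Δ0.206)  3: 1.763 (Δ0.015)  4: 1.929 (Δ0.151)

3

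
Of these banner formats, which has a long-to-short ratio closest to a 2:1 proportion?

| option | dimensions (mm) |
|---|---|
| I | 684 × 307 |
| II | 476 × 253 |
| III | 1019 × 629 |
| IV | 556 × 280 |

Ratios (long/short): I ≈ 2.228; II ≈ 1.881; III ≈ 1.620; IV ≈ 1.986.
2:1 ≈ 2.000; option IV is nearest (Δ 0.014).

IV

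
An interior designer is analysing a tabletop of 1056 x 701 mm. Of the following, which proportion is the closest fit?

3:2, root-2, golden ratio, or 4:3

3:2

1056/701 ≈ 1.506. Nearest candidates are 3:2 (1.500, off by 0.006) and root-2 (1.414, off by 0.092).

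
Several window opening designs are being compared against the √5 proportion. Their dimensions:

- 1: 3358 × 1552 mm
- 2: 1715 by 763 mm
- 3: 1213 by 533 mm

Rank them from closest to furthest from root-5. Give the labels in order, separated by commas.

2, 3, 1

1: 3358/1552 ≈ 2.164 → |2.164 − 2.236| = 0.072
2: 1715/763 ≈ 2.248 → |2.248 − 2.236| = 0.012
3: 1213/533 ≈ 2.276 → |2.276 − 2.236| = 0.040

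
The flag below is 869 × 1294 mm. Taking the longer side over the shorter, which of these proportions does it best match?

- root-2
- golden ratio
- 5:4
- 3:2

3:2

Ratio = 1294 / 869 ≈ 1.489.
Distances: root-2 1.414 (Δ 0.075); golden ratio 1.618 (Δ 0.129); 5:4 1.250 (Δ 0.239); 3:2 1.500 (Δ 0.011).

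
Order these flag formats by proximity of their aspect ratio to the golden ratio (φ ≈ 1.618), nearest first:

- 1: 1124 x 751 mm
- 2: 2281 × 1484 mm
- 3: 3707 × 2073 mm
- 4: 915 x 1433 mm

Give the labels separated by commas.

1: 1124/751 ≈ 1.497 → |1.497 − 1.618| = 0.121
2: 2281/1484 ≈ 1.537 → |1.537 − 1.618| = 0.081
3: 3707/2073 ≈ 1.788 → |1.788 − 1.618| = 0.170
4: 1433/915 ≈ 1.566 → |1.566 − 1.618| = 0.052

4, 2, 1, 3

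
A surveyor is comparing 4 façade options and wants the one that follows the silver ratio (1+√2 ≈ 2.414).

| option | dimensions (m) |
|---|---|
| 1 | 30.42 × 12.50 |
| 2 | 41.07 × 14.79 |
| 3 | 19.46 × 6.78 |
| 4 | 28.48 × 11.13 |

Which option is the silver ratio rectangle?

1

Ratios (long/short): 1 ≈ 2.434; 2 ≈ 2.777; 3 ≈ 2.870; 4 ≈ 2.559.
silver ratio ≈ 2.414; option 1 is nearest (Δ 0.020).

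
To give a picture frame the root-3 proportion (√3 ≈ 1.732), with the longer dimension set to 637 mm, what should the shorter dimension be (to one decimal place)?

root-3 ≈ 1.73205.
Shorter side = 637 ÷ 1.73205 ≈ 367.772 → 367.8 mm.

367.8 mm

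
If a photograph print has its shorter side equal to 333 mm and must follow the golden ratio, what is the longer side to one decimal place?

538.8 mm

golden ratio ≈ 1.61803.
Longer side = 333 × 1.61803 ≈ 538.804 → 538.8 mm.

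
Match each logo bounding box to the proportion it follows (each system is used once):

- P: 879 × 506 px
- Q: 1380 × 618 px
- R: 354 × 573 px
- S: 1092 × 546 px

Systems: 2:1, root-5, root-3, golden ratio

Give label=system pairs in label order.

Ratios: P ≈ 1.737; Q ≈ 2.233; R ≈ 1.619; S ≈ 2.000.
Targets: 2:1 ≈ 2.000; root-5 ≈ 2.236; root-3 ≈ 1.732; golden ratio ≈ 1.618.

P=root-3, Q=root-5, R=golden ratio, S=2:1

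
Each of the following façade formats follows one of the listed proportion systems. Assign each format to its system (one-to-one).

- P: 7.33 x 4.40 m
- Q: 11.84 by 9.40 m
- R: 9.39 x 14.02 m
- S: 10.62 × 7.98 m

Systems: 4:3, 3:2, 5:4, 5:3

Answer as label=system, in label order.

P=5:3, Q=5:4, R=3:2, S=4:3

P = 7.33/4.40 ≈ 1.666 → 5:3 (1.667)
Q = 11.84/9.40 ≈ 1.260 → 5:4 (1.250)
R = 14.02/9.39 ≈ 1.493 → 3:2 (1.500)
S = 10.62/7.98 ≈ 1.331 → 4:3 (1.333)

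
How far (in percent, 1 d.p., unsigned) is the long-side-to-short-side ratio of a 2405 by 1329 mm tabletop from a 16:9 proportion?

Ratio = 2405 / 1329 ≈ 1.8096.
Ideal 16:9 ≈ 1.7778. |1.8096 − 1.7778| / 1.7778 ≈ 1.79% → 1.8%.

1.8%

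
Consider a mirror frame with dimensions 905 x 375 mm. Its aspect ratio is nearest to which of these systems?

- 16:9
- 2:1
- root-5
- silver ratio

silver ratio

905/375 ≈ 2.413. Nearest candidates are silver ratio (2.414, off by 0.001) and root-5 (2.236, off by 0.177).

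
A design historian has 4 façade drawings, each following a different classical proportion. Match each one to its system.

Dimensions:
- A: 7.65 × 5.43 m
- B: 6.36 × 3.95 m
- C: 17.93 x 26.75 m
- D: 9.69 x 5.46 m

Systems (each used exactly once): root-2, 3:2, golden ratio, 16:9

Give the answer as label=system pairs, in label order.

A=root-2, B=golden ratio, C=3:2, D=16:9

A = 7.65/5.43 ≈ 1.409 → root-2 (1.414)
B = 6.36/3.95 ≈ 1.610 → golden ratio (1.618)
C = 26.75/17.93 ≈ 1.492 → 3:2 (1.500)
D = 9.69/5.46 ≈ 1.775 → 16:9 (1.778)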